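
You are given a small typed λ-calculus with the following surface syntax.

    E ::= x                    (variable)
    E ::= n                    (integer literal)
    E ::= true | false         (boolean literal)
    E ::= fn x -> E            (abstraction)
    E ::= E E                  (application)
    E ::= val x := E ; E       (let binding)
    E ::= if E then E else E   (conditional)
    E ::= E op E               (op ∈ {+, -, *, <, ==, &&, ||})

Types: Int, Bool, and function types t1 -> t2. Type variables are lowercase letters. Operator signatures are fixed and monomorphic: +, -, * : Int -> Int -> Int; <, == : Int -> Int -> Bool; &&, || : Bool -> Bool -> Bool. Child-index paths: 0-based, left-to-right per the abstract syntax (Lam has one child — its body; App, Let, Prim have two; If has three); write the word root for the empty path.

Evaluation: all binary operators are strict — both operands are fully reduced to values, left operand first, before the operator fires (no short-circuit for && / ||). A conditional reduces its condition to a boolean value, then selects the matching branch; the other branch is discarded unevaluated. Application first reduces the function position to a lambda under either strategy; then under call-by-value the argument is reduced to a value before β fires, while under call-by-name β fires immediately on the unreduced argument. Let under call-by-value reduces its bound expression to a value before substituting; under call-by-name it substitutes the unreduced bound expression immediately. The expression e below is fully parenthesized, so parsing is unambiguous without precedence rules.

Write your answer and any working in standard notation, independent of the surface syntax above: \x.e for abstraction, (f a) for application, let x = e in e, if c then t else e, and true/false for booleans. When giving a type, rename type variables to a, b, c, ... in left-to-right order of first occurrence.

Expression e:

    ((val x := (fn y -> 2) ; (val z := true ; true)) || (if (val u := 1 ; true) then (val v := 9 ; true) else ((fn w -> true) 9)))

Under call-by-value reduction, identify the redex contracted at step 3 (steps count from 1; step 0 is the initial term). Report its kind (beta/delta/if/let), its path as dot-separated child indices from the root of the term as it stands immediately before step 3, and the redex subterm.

Working:
step 0: ((let x = (\y.2) in (let z = true in true)) || (if (let u = 1 in true) then (let v = 9 in true) else ((\w.true) 9)))
step 1: [let@0] ((let z = true in true) || (if (let u = 1 in true) then (let v = 9 in true) else ((\w.true) 9)))
step 2: [let@0] (true || (if (let u = 1 in true) then (let v = 9 in true) else ((\w.true) 9)))
step 3: [let@1.0] (true || (if true then (let v = 9 in true) else ((\w.true) 9)))

Answer: let at 1.0 : (let u = 1 in true)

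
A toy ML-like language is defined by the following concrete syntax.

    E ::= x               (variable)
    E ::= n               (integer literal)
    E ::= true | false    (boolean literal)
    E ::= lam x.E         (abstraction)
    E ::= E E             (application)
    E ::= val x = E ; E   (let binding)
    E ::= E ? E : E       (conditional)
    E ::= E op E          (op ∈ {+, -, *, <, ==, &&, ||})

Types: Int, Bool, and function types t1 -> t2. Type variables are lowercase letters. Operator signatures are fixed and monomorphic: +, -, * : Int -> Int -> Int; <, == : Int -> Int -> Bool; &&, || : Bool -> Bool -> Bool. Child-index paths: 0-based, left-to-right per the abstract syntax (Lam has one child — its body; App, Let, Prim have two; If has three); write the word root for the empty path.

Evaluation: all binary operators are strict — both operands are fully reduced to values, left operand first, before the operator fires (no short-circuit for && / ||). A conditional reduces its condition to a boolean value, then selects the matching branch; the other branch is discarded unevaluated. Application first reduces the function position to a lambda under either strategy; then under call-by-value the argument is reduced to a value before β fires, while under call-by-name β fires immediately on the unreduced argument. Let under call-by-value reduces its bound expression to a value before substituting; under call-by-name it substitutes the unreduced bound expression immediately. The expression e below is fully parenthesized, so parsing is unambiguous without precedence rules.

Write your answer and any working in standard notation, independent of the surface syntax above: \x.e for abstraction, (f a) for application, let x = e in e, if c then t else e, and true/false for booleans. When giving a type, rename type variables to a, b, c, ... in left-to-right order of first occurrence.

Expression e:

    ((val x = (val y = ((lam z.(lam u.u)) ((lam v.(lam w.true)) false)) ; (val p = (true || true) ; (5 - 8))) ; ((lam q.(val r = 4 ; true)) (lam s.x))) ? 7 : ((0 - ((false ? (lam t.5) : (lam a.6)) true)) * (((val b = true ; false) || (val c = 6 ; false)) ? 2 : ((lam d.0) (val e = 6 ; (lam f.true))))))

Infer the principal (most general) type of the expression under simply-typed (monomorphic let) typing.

Answer: Int

Derivation:
u : b
\u._ : b -> b
\z._ : a -> b -> b
\w._ : d -> Bool
\v._ : c -> d -> Bool
  unify c -> d -> Bool ~ Bool -> e
  unify c ~ Bool
  unify d -> Bool ~ e
_ _ : d -> Bool
  unify a -> b -> b ~ (d -> Bool) -> f
  unify a ~ d -> Bool
  unify b -> b ~ f
_ _ : b -> b
let y : b -> b
  unify Bool ~ Bool
  unify Bool ~ Bool
let p : Bool
  unify Int ~ Int
  unify Int ~ Int
let x : Int
let r : Int
\q._ : g -> Bool
x : Int
\s._ : h -> Int
  unify g -> Bool ~ (h -> Int) -> i
  unify g ~ h -> Int
  unify Bool ~ i
_ _ : Bool
  unify Bool ~ Bool
  unify Int ~ Int
  unify Bool ~ Bool
\t._ : j -> Int
\a._ : k -> Int
  unify j -> Int ~ k -> Int
  unify j ~ k
  unify Int ~ Int
  unify k -> Int ~ Bool -> l
  unify k ~ Bool
  unify Int ~ l
_ _ : Int
  unify Int ~ Int
  unify Int ~ Int
let b : Bool
  unify Bool ~ Bool
let c : Int
  unify Bool ~ Bool
  unify Bool ~ Bool
\d._ : m -> Int
let e : Int
\f._ : n -> Bool
  unify m -> Int ~ (n -> Bool) -> o
  unify m ~ n -> Bool
  unify Int ~ o
_ _ : Int
  unify Int ~ Int
  unify Int ~ Int
  unify Int ~ Int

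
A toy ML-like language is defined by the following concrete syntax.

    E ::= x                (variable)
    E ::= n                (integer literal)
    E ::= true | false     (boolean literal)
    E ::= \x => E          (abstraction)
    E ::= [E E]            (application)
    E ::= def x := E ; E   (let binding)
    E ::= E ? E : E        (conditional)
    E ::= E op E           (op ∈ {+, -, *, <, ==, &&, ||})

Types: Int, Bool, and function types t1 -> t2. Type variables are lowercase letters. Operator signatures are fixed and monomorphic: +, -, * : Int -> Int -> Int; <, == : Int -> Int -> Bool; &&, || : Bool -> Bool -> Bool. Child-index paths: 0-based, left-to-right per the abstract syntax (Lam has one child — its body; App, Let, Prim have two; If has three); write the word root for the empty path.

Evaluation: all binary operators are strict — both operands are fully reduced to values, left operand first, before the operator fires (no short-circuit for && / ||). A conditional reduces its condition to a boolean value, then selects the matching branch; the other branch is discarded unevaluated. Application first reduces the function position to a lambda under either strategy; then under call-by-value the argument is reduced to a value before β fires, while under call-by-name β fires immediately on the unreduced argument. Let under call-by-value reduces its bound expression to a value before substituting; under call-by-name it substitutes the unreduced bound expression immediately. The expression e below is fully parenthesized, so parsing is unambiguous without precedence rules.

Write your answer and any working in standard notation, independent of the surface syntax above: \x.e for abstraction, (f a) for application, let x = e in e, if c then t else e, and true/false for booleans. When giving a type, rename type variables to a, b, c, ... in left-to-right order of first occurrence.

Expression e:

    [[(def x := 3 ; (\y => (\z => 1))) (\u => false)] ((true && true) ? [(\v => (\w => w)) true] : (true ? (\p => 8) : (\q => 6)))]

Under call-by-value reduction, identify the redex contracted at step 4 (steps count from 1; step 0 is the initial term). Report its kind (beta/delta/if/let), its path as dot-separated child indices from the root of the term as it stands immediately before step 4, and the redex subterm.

Answer: if at 1 : (if true then ((\v.(\w.w)) true) else (if true then (\p.8) else (\q.6)))

Trace:
step 0: (((let x = 3 in (\y.(\z.1))) (\u.false)) (if (true && true) then ((\v.(\w.w)) true) else (if true then (\p.8) else (\q.6))))
step 1: [let@0.0] (((\y.(\z.1)) (\u.false)) (if (true && true) then ((\v.(\w.w)) true) else (if true then (\p.8) else (\q.6))))
step 2: [beta@0] ((\z.1) (if (true && true) then ((\v.(\w.w)) true) else (if true then (\p.8) else (\q.6))))
step 3: [delta@1.0] ((\z.1) (if true then ((\v.(\w.w)) true) else (if true then (\p.8) else (\q.6))))
step 4: [if@1] ((\z.1) ((\v.(\w.w)) true))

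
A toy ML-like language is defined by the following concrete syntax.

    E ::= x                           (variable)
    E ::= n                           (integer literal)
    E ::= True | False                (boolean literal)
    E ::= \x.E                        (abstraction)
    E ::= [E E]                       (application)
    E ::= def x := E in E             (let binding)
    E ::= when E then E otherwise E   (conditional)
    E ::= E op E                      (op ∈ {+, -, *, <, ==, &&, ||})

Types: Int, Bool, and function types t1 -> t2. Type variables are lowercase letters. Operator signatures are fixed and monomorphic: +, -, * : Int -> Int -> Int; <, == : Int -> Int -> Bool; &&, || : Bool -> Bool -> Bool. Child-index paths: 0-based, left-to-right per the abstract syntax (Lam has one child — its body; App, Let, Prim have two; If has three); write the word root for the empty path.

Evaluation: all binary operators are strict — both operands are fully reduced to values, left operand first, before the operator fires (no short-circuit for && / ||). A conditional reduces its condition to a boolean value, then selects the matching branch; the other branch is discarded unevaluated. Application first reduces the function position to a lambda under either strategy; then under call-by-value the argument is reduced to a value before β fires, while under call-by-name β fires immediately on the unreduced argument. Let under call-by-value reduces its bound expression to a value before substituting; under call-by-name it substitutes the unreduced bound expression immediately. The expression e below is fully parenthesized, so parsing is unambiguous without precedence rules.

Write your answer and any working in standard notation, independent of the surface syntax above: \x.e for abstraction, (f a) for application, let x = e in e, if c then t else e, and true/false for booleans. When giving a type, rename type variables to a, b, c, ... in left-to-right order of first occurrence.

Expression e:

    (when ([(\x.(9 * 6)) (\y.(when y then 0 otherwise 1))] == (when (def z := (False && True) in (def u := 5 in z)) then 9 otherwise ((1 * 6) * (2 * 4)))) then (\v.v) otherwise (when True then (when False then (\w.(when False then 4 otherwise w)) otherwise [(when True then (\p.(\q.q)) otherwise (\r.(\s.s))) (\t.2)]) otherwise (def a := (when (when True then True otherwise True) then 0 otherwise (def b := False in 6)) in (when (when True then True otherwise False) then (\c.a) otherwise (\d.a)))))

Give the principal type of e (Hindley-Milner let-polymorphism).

Answer: Int -> Int

Trace:
  unify Int ~ Int
  unify Int ~ Int
\x._ : a -> Int
y : b
  unify b ~ Bool
  unify Int ~ Int
\y._ : Bool -> Int
  unify a -> Int ~ (Bool -> Int) -> c
  unify a ~ Bool -> Int
  unify Int ~ c
_ _ : Int
  unify Int ~ Int
  unify Bool ~ Bool
  unify Bool ~ Bool
let z : Bool
let u : Int
z : Bool
  unify Bool ~ Bool
  unify Int ~ Int
  unify Int ~ Int
  unify Int ~ Int
  unify Int ~ Int
  unify Int ~ Int
  unify Int ~ Int
  unify Int ~ Int
  unify Int ~ Int
  unify Bool ~ Bool
v : d
\v._ : d -> d
  unify Bool ~ Bool
  unify Bool ~ Bool
  unify Bool ~ Bool
w : e
  unify Int ~ e
\w._ : Int -> Int
  unify Bool ~ Bool
q : g
\q._ : g -> g
\p._ : f -> g -> g
s : i
\s._ : i -> i
\r._ : h -> i -> i
  unify f -> g -> g ~ h -> i -> i
  unify f ~ h
  unify g -> g ~ i -> i
  unify g ~ i
  unify i ~ i
\t._ : j -> Int
  unify h -> i -> i ~ (j -> Int) -> k
  unify h ~ j -> Int
  unify i -> i ~ k
_ _ : i -> i
  unify Int -> Int ~ i -> i
  unify Int ~ i
  unify Int ~ Int
  unify Bool ~ Bool
  unify Bool ~ Bool
  unify Bool ~ Bool
let b : Bool
  unify Int ~ Int
let a : Int
  unify Bool ~ Bool
  unify Bool ~ Bool
  unify Bool ~ Bool
a : Int
\c._ : l -> Int
a : Int
\d._ : m -> Int
  unify l -> Int ~ m -> Int
  unify l ~ m
  unify Int ~ Int
  unify Int -> Int ~ m -> Int
  unify Int ~ m
  unify Int ~ Int
  unify d -> d ~ Int -> Int
  unify d ~ Int
  unify Int ~ Int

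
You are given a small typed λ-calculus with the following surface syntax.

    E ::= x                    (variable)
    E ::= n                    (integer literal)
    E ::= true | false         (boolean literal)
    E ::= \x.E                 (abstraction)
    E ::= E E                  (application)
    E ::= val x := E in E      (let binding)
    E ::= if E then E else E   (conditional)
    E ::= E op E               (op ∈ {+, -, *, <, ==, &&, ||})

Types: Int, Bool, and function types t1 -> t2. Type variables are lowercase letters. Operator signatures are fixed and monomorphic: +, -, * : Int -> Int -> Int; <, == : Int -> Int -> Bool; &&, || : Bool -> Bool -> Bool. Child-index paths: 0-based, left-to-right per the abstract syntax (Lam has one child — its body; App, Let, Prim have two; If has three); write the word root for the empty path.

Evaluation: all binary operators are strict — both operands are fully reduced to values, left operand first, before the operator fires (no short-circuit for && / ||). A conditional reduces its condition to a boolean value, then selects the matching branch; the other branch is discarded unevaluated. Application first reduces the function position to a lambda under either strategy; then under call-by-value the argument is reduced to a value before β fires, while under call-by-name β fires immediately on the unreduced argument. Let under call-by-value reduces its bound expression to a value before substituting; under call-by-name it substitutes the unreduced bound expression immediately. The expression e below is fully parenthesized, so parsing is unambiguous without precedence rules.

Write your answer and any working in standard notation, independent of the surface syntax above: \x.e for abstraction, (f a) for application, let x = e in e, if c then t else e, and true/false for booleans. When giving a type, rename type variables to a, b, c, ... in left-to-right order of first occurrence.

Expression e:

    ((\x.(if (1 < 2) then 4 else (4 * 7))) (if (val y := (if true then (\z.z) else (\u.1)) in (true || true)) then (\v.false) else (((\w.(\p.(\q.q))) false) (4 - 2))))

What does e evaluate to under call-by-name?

Trace:
step 0: ((\x.(if (1 < 2) then 4 else (4 * 7))) (if (let y = (if true then (\z.z) else (\u.1)) in (true || true)) then (\v.false) else (((\w.(\p.(\q.q))) false) (4 - 2))))
step 1: [beta@root] (if (1 < 2) then 4 else (4 * 7))
step 2: [delta@0] (if true then 4 else (4 * 7))
step 3: [if@root] 4

Answer: 4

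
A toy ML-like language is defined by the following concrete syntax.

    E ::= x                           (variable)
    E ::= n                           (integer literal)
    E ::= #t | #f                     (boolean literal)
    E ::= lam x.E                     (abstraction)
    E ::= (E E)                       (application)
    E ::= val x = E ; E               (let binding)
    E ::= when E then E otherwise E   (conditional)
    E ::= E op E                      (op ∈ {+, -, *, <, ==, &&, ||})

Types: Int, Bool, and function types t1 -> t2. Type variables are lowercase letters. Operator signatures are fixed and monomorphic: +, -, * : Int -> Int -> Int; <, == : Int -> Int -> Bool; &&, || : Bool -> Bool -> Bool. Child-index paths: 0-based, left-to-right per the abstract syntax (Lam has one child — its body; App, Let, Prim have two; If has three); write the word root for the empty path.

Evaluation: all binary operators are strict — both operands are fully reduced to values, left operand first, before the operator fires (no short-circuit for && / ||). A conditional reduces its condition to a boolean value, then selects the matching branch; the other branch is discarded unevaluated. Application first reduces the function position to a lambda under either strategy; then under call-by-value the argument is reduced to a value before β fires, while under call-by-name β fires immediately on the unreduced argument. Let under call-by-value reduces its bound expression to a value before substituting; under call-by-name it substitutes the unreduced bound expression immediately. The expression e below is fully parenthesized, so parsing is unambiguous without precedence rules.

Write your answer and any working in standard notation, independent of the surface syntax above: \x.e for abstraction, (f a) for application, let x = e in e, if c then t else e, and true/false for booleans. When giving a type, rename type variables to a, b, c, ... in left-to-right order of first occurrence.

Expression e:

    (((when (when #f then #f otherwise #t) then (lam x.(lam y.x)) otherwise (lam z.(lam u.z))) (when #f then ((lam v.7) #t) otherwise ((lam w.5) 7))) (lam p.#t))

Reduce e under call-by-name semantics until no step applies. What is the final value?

Working:
step 0: (((if (if false then false else true) then (\x.(\y.x)) else (\z.(\u.z))) (if false then ((\v.7) true) else ((\w.5) 7))) (\p.true))
step 1: [if@0.0.0] (((if true then (\x.(\y.x)) else (\z.(\u.z))) (if false then ((\v.7) true) else ((\w.5) 7))) (\p.true))
step 2: [if@0.0] (((\x.(\y.x)) (if false then ((\v.7) true) else ((\w.5) 7))) (\p.true))
step 3: [beta@0] ((\y.(if false then ((\v.7) true) else ((\w.5) 7))) (\p.true))
step 4: [beta@root] (if false then ((\v.7) true) else ((\w.5) 7))
step 5: [if@root] ((\w.5) 7)
step 6: [beta@root] 5

Answer: 5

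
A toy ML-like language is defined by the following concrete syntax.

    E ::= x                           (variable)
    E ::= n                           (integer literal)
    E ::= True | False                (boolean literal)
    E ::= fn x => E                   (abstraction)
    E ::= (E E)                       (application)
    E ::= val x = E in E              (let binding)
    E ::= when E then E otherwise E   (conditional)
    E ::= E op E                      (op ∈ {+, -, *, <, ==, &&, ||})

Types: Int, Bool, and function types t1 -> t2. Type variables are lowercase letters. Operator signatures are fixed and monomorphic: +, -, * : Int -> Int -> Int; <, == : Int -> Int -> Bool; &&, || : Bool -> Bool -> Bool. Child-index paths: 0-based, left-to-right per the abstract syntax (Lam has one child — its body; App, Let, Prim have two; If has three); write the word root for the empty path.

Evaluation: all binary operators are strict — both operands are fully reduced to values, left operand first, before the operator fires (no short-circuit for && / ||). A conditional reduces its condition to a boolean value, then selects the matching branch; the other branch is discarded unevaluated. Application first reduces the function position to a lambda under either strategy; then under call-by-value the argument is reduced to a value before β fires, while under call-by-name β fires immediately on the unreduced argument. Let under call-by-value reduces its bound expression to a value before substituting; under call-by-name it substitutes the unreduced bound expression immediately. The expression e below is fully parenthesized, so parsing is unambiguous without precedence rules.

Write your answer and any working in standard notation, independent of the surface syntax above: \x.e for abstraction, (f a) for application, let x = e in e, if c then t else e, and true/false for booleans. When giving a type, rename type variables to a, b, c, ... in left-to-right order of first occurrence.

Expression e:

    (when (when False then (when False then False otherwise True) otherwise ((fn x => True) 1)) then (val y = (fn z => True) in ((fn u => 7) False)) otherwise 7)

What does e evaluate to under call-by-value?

Derivation:
step 0: (if (if false then (if false then false else true) else ((\x.true) 1)) then (let y = (\z.true) in ((\u.7) false)) else 7)
step 1: [if@0] (if ((\x.true) 1) then (let y = (\z.true) in ((\u.7) false)) else 7)
step 2: [beta@0] (if true then (let y = (\z.true) in ((\u.7) false)) else 7)
step 3: [if@root] (let y = (\z.true) in ((\u.7) false))
step 4: [let@root] ((\u.7) false)
step 5: [beta@root] 7

Answer: 7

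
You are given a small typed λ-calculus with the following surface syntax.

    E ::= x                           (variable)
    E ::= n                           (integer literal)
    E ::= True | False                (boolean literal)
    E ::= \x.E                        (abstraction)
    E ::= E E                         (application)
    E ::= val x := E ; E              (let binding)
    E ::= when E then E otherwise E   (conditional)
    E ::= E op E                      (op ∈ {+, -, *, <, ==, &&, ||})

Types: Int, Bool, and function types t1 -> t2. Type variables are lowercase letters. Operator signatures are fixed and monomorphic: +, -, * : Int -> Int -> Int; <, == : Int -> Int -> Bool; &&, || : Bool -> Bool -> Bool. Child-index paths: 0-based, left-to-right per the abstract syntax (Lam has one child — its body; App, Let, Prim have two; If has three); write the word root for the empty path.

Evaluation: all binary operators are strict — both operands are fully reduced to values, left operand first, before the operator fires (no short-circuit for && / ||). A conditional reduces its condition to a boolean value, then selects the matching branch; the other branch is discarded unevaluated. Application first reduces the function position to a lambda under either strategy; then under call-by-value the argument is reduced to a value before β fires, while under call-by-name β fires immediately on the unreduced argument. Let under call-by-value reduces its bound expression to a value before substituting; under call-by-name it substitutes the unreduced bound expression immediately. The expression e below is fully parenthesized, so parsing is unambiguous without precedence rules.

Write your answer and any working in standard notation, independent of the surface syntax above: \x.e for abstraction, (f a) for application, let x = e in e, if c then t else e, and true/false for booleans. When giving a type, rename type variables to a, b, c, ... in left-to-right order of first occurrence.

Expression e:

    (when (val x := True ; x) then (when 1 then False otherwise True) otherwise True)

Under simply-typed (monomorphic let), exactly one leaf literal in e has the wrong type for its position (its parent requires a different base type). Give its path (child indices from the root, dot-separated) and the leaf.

Working:
let x : Bool
x : Bool
  unify Bool ~ Bool
  unify Int ~ Bool
  FAIL: mismatch Int ~ Bool

Answer: 1.0 : 1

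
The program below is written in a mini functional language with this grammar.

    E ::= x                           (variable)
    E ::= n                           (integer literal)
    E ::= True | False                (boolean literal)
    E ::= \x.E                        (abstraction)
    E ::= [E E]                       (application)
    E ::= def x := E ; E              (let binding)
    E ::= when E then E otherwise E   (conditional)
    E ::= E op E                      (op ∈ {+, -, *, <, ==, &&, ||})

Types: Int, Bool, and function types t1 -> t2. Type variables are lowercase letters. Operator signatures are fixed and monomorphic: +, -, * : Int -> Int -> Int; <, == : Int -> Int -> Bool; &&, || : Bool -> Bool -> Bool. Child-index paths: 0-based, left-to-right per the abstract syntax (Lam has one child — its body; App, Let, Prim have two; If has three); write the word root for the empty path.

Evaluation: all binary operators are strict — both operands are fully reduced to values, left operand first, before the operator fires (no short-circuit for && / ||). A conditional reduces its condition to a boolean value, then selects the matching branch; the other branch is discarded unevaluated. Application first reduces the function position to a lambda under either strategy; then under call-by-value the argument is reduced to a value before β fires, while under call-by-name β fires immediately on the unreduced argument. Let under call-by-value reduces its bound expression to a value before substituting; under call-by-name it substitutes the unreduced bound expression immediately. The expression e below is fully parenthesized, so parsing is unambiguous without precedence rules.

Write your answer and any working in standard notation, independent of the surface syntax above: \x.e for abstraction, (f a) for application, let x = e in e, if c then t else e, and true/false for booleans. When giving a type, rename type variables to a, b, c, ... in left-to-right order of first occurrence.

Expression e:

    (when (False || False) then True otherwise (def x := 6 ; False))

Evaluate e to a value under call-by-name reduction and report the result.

Answer: false

Trace:
step 0: (if (false || false) then true else (let x = 6 in false))
step 1: [delta@0] (if false then true else (let x = 6 in false))
step 2: [if@root] (let x = 6 in false)
step 3: [let@root] false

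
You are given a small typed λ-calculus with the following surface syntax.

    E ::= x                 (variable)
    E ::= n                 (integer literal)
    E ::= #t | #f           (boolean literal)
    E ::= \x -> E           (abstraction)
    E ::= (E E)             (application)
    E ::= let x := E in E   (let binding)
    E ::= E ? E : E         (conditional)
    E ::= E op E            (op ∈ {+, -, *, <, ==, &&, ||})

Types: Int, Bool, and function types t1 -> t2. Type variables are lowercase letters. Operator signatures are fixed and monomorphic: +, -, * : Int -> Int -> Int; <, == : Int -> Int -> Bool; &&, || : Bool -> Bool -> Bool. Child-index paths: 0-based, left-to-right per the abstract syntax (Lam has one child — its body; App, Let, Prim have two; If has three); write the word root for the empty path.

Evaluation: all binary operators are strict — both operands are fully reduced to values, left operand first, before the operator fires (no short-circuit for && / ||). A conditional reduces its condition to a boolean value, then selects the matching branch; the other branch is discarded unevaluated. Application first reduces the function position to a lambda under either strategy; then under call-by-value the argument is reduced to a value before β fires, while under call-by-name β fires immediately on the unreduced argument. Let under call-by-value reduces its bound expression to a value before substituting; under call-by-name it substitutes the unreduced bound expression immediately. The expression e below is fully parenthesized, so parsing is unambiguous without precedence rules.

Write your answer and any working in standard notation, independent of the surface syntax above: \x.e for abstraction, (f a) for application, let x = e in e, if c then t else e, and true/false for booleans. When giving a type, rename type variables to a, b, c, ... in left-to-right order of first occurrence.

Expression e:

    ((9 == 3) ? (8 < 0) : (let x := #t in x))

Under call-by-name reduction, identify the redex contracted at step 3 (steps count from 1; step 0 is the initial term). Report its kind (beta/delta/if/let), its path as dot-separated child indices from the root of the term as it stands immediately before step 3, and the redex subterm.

Answer: let at root : (let x = true in x)

Derivation:
step 0: (if (9 == 3) then (8 < 0) else (let x = true in x))
step 1: [delta@0] (if false then (8 < 0) else (let x = true in x))
step 2: [if@root] (let x = true in x)
step 3: [let@root] true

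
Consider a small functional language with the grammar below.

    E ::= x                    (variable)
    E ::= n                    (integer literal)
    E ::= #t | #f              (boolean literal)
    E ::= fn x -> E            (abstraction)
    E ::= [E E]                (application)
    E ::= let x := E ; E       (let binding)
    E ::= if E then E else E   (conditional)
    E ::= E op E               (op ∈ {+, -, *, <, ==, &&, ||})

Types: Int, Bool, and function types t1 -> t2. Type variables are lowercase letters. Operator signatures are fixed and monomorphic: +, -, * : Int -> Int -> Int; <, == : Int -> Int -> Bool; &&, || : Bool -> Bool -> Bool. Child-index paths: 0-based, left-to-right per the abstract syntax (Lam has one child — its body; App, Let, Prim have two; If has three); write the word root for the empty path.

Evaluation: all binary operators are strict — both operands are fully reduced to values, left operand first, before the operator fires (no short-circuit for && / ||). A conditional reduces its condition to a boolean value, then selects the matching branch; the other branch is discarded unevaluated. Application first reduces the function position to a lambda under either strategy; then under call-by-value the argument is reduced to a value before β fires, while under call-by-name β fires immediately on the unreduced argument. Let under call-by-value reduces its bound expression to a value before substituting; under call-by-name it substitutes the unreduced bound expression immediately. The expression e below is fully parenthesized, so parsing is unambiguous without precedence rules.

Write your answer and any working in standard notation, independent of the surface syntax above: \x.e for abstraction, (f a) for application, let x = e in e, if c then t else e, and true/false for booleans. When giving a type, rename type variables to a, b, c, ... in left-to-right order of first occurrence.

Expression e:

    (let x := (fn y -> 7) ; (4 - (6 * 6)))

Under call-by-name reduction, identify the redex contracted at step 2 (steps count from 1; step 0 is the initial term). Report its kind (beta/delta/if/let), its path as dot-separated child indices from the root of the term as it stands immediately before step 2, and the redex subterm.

Working:
step 0: (let x = (\y.7) in (4 - (6 * 6)))
step 1: [let@root] (4 - (6 * 6))
step 2: [delta@1] (4 - 36)

Answer: delta at 1 : (6 * 6)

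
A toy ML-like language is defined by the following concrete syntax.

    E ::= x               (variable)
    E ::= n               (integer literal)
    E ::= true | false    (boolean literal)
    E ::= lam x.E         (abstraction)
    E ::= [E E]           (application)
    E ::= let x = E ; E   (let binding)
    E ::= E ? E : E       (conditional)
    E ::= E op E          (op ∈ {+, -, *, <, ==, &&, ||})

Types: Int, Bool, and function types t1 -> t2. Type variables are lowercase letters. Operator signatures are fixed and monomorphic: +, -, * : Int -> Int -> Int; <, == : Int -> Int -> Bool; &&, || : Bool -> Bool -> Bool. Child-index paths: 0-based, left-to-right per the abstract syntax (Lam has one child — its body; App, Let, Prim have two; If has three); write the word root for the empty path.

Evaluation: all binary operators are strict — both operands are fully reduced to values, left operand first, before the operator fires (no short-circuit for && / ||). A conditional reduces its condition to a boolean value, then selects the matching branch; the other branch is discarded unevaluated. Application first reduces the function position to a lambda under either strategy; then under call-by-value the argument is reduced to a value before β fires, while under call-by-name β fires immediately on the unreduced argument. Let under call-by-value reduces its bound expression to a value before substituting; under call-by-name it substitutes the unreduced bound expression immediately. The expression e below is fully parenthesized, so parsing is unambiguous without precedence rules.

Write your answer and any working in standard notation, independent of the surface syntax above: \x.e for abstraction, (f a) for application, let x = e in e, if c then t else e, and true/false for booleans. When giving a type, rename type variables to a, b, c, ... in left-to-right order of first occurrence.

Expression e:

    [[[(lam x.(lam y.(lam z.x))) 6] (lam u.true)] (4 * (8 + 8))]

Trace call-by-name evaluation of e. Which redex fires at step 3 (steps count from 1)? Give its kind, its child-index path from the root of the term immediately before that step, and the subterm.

Working:
step 0: ((((\x.(\y.(\z.x))) 6) (\u.true)) (4 * (8 + 8)))
step 1: [beta@0.0] (((\y.(\z.6)) (\u.true)) (4 * (8 + 8)))
step 2: [beta@0] ((\z.6) (4 * (8 + 8)))
step 3: [beta@root] 6

Answer: beta at root : ((\z.6) (4 * (8 + 8)))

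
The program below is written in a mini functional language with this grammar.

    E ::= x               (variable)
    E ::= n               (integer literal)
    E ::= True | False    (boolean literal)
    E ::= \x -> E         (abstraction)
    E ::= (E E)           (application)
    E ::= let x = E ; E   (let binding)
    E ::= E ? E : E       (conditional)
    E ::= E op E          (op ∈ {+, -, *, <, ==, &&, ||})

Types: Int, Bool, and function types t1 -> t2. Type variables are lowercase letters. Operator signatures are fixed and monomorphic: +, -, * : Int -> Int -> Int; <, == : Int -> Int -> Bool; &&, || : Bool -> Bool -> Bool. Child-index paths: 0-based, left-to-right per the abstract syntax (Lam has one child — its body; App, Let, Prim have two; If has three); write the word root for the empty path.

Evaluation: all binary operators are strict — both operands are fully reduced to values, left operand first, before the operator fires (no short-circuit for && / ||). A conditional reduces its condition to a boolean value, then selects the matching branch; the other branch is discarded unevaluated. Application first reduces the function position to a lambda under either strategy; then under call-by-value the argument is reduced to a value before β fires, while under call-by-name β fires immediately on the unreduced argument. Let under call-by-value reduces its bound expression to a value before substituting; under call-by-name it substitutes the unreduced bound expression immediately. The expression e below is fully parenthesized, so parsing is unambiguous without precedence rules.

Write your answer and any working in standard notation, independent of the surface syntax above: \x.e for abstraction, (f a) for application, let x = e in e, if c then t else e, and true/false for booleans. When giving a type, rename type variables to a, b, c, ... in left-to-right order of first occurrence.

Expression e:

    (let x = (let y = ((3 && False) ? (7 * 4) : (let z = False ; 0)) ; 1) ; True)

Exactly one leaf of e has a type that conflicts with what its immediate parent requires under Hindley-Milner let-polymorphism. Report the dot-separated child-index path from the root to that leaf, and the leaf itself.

Answer: 0.0.0.0 : 3

Derivation:
  unify Int ~ Bool
  FAIL: mismatch Int ~ Bool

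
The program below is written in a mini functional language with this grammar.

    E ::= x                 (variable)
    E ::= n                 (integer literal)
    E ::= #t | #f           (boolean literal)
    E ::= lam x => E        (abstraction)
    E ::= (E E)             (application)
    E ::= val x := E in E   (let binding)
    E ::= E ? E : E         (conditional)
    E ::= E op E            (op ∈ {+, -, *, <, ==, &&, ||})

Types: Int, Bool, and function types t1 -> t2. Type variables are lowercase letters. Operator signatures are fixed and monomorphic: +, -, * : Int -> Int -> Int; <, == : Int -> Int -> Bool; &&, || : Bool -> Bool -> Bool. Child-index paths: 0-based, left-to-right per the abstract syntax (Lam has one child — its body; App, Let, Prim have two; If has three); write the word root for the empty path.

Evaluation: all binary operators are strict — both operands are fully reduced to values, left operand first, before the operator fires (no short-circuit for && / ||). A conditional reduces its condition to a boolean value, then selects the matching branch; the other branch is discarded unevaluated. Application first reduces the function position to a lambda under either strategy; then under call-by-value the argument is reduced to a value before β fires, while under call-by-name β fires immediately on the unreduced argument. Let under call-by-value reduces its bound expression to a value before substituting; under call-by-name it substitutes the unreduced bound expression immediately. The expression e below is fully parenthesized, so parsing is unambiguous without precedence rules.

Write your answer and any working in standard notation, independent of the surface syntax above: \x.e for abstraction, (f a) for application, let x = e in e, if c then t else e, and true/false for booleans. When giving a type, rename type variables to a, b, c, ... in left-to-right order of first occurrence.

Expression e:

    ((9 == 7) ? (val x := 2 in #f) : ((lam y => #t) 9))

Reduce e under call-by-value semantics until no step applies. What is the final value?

Answer: true

Working:
step 0: (if (9 == 7) then (let x = 2 in false) else ((\y.true) 9))
step 1: [delta@0] (if false then (let x = 2 in false) else ((\y.true) 9))
step 2: [if@root] ((\y.true) 9)
step 3: [beta@root] true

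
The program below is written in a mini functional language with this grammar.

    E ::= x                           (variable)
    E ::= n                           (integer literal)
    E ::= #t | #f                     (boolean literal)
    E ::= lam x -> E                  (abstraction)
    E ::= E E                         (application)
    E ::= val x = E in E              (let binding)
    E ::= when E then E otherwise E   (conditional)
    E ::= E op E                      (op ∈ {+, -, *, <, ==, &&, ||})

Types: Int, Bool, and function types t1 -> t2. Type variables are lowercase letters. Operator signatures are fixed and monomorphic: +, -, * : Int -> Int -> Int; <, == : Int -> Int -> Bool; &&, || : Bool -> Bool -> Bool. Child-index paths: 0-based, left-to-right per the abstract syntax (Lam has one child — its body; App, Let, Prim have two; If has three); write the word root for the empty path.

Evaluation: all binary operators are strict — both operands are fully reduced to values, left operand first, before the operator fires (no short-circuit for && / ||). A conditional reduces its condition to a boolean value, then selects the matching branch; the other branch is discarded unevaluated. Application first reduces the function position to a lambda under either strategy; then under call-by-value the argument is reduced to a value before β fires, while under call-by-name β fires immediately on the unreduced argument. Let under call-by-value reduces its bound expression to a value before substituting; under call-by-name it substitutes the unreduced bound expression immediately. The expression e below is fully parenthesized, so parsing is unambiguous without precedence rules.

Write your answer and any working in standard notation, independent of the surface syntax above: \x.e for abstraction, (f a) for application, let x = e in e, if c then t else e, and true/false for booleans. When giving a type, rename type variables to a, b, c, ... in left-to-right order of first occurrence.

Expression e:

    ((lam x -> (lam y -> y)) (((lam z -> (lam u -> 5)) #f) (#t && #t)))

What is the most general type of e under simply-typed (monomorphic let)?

Answer: a -> a

Derivation:
y : b
\y._ : b -> b
\x._ : a -> b -> b
\u._ : d -> Int
\z._ : c -> d -> Int
  unify c -> d -> Int ~ Bool -> e
  unify c ~ Bool
  unify d -> Int ~ e
_ _ : d -> Int
  unify Bool ~ Bool
  unify Bool ~ Bool
  unify d -> Int ~ Bool -> f
  unify d ~ Bool
  unify Int ~ f
_ _ : Int
  unify a -> b -> b ~ Int -> g
  unify a ~ Int
  unify b -> b ~ g
_ _ : b -> b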